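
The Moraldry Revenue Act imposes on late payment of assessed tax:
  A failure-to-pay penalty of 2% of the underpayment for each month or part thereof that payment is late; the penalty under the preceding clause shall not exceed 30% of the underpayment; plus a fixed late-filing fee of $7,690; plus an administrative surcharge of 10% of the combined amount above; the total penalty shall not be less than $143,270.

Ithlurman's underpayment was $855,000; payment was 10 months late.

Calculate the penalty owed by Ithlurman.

$196,559

Accrued rate: 2% × 10 = 20%, capped at 30% → 20%
Failure-to-pay penalty: 20% of $855,000 = $171,000
Penalty before surcharge: $171,000 + $7,690 = $178,690
Administrative surcharge: 10% of $178,690 = $17,869
Total penalty: $178,690 + $17,869 = $196,559
Minimum $143,270: $196,559 meets the minimum, no increase.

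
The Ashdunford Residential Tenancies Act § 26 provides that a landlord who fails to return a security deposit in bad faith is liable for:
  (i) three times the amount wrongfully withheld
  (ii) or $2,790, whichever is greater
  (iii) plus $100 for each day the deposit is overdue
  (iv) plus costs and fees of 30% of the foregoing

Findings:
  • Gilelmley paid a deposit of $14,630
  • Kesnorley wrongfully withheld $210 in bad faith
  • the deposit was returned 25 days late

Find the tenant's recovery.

Trebled: 3 × $210 = $630
Minimum $2,790: $630 is below the minimum → $2,790
Late-return penalty: 25 × $100 = $2,500
Damages plus late penalty: $2,790 + $2,500 = $5,290
Costs and fees: 30% of $5,290 = $1,587
Total recovery: $5,290 + $1,587 = $6,877

$6,877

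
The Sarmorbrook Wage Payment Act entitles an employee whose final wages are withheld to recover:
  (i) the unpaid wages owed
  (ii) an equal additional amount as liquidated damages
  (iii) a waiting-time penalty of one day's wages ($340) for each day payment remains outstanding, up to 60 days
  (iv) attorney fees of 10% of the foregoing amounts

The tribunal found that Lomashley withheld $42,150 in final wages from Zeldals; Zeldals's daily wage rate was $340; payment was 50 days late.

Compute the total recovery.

Total award: $111,430

Liquidated damages (equal amount): $42,150
Penalty days: min(50, 60) = 50
Waiting-time penalty: 50 × $340 = $17,000
Subtotal: $42,150 + $42,150 + $17,000 = $101,300
Attorney fees: 10% of $101,300 = $10,130
Total award: $101,300 + $10,130 = $111,430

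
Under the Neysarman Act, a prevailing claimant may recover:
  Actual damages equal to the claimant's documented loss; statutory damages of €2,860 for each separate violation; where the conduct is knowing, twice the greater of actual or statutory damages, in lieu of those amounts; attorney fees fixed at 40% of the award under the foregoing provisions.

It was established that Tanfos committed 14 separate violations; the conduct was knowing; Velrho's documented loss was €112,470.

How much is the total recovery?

Statutory damages: 14 × €2,860 = €40,040
Greater of actual damages (€112,470) or statutory damages (€40,040): €112,470
Doubled: 2 × €112,470 = €224,940
Attorney fees: 40% of €224,940 = €89,976
Total recovery: €224,940 + €89,976 = €314,916

€314,916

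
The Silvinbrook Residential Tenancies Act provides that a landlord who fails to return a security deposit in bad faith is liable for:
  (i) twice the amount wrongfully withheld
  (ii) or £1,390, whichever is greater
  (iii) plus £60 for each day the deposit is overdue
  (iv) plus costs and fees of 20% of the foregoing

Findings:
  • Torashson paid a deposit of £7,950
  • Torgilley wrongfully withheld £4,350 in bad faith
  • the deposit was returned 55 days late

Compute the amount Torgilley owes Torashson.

Doubled: 2 × £4,350 = £8,700
Minimum £1,390: £8,700 meets the minimum, no increase.
Late-return penalty: 55 × £60 = £3,300
Damages plus late penalty: £8,700 + £3,300 = £12,000
Costs and fees: 20% of £12,000 = £2,400
Total recovery: £12,000 + £2,400 = £14,400

£14,400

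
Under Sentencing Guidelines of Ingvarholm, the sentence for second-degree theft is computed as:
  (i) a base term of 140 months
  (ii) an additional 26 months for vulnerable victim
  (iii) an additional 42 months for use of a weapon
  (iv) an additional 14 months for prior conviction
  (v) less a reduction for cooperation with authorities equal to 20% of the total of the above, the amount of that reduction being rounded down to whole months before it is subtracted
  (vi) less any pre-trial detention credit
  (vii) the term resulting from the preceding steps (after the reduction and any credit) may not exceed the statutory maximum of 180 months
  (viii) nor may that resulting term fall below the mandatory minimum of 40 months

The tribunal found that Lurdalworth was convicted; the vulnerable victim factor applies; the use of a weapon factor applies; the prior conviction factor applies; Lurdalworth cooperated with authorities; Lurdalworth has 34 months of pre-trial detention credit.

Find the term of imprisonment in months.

Vulnerable victim enhancement: +26 months
Use of a weapon enhancement: +42 months
Prior conviction enhancement: +14 months
Adjusted term: 140 months + 26 months + 42 months + 14 months = 222 months
Cooperation with authorities reduction: 20% of 222 months = 44 months (rounded down)
After reduction: 222 − 44 = 178 months
Less pre-trial detention credit: 178 months − 34 months = 144 months
Cap at 180 months: 144 months is within the cap, no reduction.
Minimum 40 months: 144 months meets the minimum, no increase.

144 months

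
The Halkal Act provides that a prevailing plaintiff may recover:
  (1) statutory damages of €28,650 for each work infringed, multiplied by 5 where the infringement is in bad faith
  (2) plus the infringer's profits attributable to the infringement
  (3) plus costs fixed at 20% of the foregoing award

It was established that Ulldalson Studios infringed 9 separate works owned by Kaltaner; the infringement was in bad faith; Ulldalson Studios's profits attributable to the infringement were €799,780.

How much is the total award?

Statutory damages: 9 × €28,650 = €257,850
Multiplied by 5: 5 × €257,850 = €1,289,250
Combined award: €1,289,250 + €799,780 = €2,089,030
Costs: 20% of €2,089,030 = €417,806
Award plus costs: €2,089,030 + €417,806 = €2,506,836

€2,506,836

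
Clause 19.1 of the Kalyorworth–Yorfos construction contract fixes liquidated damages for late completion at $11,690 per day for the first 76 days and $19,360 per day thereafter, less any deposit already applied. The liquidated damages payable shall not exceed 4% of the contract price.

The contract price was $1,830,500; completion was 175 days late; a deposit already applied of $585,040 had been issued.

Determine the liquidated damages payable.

$73,220

First 76 days: 76 × $11,690 = $888,440
Remaining days: (175 − 76) × $19,360 = $1,916,640
Accrued per-day damages: $888,440 + $1,916,640 = $2,805,080
Less deposit already applied: $2,805,080 − $585,040 = $2,220,040
Cap: 4% of $1,830,500 = $73,220
Cap at $73,220: $2,220,040 exceeds the cap → $73,220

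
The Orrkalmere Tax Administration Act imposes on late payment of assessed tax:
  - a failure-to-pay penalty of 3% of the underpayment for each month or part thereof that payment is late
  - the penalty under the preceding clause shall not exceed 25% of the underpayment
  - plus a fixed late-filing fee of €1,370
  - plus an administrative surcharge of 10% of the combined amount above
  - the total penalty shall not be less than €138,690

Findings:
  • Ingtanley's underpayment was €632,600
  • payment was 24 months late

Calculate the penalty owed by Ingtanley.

Accrued rate: 3% × 24 = 72%, capped at 25% → 25%
Failure-to-pay penalty: 25% of €632,600 = €158,150
Penalty before surcharge: €158,150 + €1,370 = €159,520
Administrative surcharge: 10% of €159,520 = €15,952
Total penalty: €159,520 + €15,952 = €175,472
Minimum €138,690: €175,472 meets the minimum, no increase.

Penalty: €175,472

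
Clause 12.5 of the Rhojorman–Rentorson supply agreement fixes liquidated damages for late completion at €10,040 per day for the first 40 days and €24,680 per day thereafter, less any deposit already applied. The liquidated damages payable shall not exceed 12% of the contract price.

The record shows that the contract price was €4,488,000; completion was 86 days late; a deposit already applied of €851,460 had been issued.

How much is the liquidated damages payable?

First 40 days: 40 × €10,040 = €401,600
Remaining days: (86 − 40) × €24,680 = €1,135,280
Accrued per-day damages: €401,600 + €1,135,280 = €1,536,880
Less deposit already applied: €1,536,880 − €851,460 = €685,420
Cap: 12% of €4,488,000 = €538,560
Cap at €538,560: €685,420 exceeds the cap → €538,560

€538,560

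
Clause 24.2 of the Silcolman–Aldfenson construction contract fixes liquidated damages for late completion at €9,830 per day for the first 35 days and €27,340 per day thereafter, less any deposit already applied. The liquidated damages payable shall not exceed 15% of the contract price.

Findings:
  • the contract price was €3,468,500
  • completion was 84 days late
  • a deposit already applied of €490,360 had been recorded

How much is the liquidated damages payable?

First 35 days: 35 × €9,830 = €344,050
Remaining days: (84 − 35) × €27,340 = €1,339,660
Accrued per-day damages: €344,050 + €1,339,660 = €1,683,710
Less deposit already applied: €1,683,710 − €490,360 = €1,193,350
Cap: 15% of €3,468,500 = €520,275
Cap at €520,275: €1,193,350 exceeds the cap → €520,275

€520,275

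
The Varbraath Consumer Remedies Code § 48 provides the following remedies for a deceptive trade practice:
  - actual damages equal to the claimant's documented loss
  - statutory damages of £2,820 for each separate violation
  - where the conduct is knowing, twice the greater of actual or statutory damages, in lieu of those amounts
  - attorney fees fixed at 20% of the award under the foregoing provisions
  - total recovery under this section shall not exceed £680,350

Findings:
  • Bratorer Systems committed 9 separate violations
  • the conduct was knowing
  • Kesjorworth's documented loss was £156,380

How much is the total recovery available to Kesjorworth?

£375,312

Statutory damages: 9 × £2,820 = £25,380
Greater of actual damages (£156,380) or statutory damages (£25,380): £156,380
Doubled: 2 × £156,380 = £312,760
Attorney fees: 20% of £312,760 = £62,552
Total before cap: £312,760 + £62,552 = £375,312
Cap at £680,350: £375,312 is within the cap, no reduction.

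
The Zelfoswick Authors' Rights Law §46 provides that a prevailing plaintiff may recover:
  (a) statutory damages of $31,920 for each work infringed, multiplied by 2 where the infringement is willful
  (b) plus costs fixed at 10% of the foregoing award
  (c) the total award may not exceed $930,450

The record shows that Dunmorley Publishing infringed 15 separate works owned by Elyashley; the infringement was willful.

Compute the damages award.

Statutory damages: 15 × $31,920 = $478,800
Doubled: 2 × $478,800 = $957,600
Costs: 10% of $957,600 = $95,760
Award plus costs: $957,600 + $95,760 = $1,053,360
Cap at $930,450: $1,053,360 exceeds the cap → $930,450

$930,450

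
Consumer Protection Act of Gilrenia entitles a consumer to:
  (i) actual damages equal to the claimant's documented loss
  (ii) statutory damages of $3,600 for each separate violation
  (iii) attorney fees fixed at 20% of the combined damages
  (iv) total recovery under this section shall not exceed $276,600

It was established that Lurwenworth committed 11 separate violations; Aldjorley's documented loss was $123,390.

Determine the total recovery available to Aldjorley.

$195,588

Statutory damages: 11 × $3,600 = $39,600
Combined damages: $123,390 + $39,600 = $162,990
Attorney fees: 20% of $162,990 = $32,598
Total before cap: $162,990 + $32,598 = $195,588
Cap at $276,600: $195,588 is within the cap, no reduction.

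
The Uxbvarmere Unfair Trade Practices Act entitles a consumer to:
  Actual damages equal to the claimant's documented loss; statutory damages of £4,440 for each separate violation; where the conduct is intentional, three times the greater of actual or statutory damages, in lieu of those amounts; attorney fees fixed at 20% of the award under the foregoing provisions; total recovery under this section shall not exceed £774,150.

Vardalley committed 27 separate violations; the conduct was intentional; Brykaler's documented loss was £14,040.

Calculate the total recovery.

Total recovery: £431,568

Statutory damages: 27 × £4,440 = £119,880
Greater of actual damages (£14,040) or statutory damages (£119,880): £119,880
Trebled: 3 × £119,880 = £359,640
Attorney fees: 20% of £359,640 = £71,928
Total before cap: £359,640 + £71,928 = £431,568
Cap at £774,150: £431,568 is within the cap, no reduction.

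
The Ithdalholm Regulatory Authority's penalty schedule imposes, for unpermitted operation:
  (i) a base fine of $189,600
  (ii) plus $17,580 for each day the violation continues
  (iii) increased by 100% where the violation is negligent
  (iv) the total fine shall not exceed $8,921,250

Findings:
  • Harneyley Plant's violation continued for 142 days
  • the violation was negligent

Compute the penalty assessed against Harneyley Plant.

Per-day component: 142 × $17,580 = $2,496,360
Base plus per-day: $189,600 + $2,496,360 = $2,685,960
Enhancement: 100% of $2,685,960 = $2,685,960
Enhanced fine: $2,685,960 + $2,685,960 = $5,371,920
Cap at $8,921,250: $5,371,920 is within the cap, no reduction.

$5,371,920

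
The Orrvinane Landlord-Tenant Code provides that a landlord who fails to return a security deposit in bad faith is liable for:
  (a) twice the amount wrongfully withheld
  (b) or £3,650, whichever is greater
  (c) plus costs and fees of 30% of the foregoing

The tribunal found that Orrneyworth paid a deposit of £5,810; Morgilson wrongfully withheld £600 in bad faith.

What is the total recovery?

£4,745

Doubled: 2 × £600 = £1,200
Minimum £3,650: £1,200 is below the minimum → £3,650
Costs and fees: 30% of £3,650 = £1,095
Total recovery: £3,650 + £1,095 = £4,745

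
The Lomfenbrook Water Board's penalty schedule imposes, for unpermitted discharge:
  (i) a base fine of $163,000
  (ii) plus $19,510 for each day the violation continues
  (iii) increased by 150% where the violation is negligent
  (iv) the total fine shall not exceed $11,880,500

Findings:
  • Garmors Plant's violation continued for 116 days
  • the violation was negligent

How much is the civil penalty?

Per-day component: 116 × $19,510 = $2,263,160
Base plus per-day: $163,000 + $2,263,160 = $2,426,160
Enhancement: 150% of $2,426,160 = $3,639,240
Enhanced fine: $2,426,160 + $3,639,240 = $6,065,400
Cap at $11,880,500: $6,065,400 is within the cap, no reduction.

$6,065,400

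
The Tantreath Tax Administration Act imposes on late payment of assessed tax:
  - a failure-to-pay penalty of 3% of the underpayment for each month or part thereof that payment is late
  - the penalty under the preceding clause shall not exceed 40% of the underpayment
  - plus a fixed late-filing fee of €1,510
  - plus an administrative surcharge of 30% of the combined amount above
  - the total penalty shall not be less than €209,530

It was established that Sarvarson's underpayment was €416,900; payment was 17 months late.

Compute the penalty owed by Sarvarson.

€218,751

Accrued rate: 3% × 17 = 51%, capped at 40% → 40%
Failure-to-pay penalty: 40% of €416,900 = €166,760
Penalty before surcharge: €166,760 + €1,510 = €168,270
Administrative surcharge: 30% of €168,270 = €50,481
Total penalty: €168,270 + €50,481 = €218,751
Minimum €209,530: €218,751 meets the minimum, no increase.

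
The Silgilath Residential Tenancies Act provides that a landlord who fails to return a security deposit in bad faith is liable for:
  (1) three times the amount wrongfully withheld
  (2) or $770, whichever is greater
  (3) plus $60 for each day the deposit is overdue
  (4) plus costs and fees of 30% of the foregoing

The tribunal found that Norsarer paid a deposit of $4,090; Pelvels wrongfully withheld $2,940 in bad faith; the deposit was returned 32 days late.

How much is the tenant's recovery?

Trebled: 3 × $2,940 = $8,820
Minimum $770: $8,820 meets the minimum, no increase.
Late-return penalty: 32 × $60 = $1,920
Damages plus late penalty: $8,820 + $1,920 = $10,740
Costs and fees: 30% of $10,740 = $3,222
Total recovery: $10,740 + $3,222 = $13,962

$13,962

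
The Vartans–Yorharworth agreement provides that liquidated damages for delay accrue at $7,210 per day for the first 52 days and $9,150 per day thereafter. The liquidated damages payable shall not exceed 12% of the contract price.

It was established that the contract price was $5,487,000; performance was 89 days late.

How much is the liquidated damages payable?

First 52 days: 52 × $7,210 = $374,920
Remaining days: (89 − 52) × $9,150 = $338,550
Accrued per-day damages: $374,920 + $338,550 = $713,470
Cap: 12% of $5,487,000 = $658,440
Cap at $658,440: $713,470 exceeds the cap → $658,440

Liquidated damages: $658,440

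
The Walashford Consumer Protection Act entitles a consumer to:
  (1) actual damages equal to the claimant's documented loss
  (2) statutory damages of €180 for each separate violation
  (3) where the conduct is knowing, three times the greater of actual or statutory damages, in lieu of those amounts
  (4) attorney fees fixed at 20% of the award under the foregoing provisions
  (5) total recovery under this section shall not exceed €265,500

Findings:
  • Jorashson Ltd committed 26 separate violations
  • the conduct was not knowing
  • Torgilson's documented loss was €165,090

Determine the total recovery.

€203,724

Statutory damages: 26 × €180 = €4,680
Conduct not knowing: the in-lieu enhancement does not apply.
Actual plus statutory damages: €165,090 + €4,680 = €169,770
Attorney fees: 20% of €169,770 = €33,954
Total before cap: €169,770 + €33,954 = €203,724
Cap at €265,500: €203,724 is within the cap, no reduction.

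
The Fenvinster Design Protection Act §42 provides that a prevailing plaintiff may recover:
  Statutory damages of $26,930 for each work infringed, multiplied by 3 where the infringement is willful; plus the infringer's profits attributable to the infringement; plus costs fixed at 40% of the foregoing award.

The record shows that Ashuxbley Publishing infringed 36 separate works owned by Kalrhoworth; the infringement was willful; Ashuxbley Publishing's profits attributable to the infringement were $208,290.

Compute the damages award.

Statutory damages: 36 × $26,930 = $969,480
Trebled: 3 × $969,480 = $2,908,440
Combined award: $2,908,440 + $208,290 = $3,116,730
Costs: 40% of $3,116,730 = $1,246,692
Award plus costs: $3,116,730 + $1,246,692 = $4,363,422

$4,363,422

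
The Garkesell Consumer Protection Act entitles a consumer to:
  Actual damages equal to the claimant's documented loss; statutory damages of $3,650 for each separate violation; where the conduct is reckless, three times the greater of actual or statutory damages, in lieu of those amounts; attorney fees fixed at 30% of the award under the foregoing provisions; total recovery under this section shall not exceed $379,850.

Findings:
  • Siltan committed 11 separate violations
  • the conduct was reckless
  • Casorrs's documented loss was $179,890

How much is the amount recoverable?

Statutory damages: 11 × $3,650 = $40,150
Greater of actual damages ($179,890) or statutory damages ($40,150): $179,890
Trebled: 3 × $179,890 = $539,670
Attorney fees: 30% of $539,670 = $161,901
Total before cap: $539,670 + $161,901 = $701,571
Cap at $379,850: $701,571 exceeds the cap → $379,850

$379,850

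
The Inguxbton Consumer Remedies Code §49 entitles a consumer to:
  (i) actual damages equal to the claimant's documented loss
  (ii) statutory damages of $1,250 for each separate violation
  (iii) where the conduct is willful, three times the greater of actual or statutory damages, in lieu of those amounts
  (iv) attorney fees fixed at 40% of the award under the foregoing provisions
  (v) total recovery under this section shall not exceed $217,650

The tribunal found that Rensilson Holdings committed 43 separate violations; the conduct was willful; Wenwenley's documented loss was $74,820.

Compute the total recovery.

$217,650

Statutory damages: 43 × $1,250 = $53,750
Greater of actual damages ($74,820) or statutory damages ($53,750): $74,820
Trebled: 3 × $74,820 = $224,460
Attorney fees: 40% of $224,460 = $89,784
Total before cap: $224,460 + $89,784 = $314,244
Cap at $217,650: $314,244 exceeds the cap → $217,650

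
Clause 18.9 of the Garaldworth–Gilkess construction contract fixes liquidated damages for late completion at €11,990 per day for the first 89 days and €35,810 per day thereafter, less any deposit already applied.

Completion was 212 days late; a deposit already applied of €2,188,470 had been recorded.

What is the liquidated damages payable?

€3,283,270

First 89 days: 89 × €11,990 = €1,067,110
Remaining days: (212 − 89) × €35,810 = €4,404,630
Accrued per-day damages: €1,067,110 + €4,404,630 = €5,471,740
Less deposit already applied: €5,471,740 − €2,188,470 = €3,283,270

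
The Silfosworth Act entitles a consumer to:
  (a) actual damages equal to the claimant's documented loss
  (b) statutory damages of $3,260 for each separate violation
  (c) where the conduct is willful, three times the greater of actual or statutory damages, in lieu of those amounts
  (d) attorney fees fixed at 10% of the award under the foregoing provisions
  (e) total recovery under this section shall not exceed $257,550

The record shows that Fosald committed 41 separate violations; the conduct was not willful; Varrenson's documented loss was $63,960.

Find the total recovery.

$217,382

Statutory damages: 41 × $3,260 = $133,660
Conduct not willful: the in-lieu enhancement does not apply.
Actual plus statutory damages: $63,960 + $133,660 = $197,620
Attorney fees: 10% of $197,620 = $19,762
Total before cap: $197,620 + $19,762 = $217,382
Cap at $257,550: $217,382 is within the cap, no reduction.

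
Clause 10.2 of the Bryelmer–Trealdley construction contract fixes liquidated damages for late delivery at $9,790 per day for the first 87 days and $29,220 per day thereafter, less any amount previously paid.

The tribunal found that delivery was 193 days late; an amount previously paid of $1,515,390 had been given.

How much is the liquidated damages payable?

First 87 days: 87 × $9,790 = $851,730
Remaining days: (193 − 87) × $29,220 = $3,097,320
Accrued per-day damages: $851,730 + $3,097,320 = $3,949,050
Less amount previously paid: $3,949,050 − $1,515,390 = $2,433,660

$2,433,660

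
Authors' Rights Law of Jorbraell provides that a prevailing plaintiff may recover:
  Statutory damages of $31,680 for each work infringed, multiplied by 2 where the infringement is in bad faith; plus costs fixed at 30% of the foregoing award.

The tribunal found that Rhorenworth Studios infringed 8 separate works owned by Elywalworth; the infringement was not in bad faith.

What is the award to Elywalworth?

Statutory damages: 8 × $31,680 = $253,440
Infringement not in bad faith: no ×2 enhancement.
Costs: 30% of $253,440 = $76,032
Award plus costs: $253,440 + $76,032 = $329,472

Award: $329,472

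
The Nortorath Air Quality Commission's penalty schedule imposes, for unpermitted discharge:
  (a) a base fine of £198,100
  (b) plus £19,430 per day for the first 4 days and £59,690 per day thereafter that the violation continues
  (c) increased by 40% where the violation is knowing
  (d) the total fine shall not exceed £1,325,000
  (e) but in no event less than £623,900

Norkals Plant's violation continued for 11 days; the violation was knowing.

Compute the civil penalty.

£971,110

First 4 days: 4 × £19,430 = £77,720
Remaining days: (11 − 4) × £59,690 = £417,830
Per-day component: £77,720 + £417,830 = £495,550
Base plus per-day: £198,100 + £495,550 = £693,650
Enhancement: 40% of £693,650 = £277,460
Enhanced fine: £693,650 + £277,460 = £971,110
Cap at £1,325,000: £971,110 is within the cap, no reduction.
Minimum £623,900: £971,110 meets the minimum, no increase.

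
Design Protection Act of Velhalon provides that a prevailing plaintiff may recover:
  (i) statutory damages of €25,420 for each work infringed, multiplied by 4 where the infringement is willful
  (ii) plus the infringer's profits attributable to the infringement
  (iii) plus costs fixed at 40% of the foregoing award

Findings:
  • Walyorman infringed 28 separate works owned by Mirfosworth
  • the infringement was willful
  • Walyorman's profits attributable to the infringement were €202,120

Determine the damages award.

€4,268,824

Statutory damages: 28 × €25,420 = €711,760
Multiplied by 4: 4 × €711,760 = €2,847,040
Combined award: €2,847,040 + €202,120 = €3,049,160
Costs: 40% of €3,049,160 = €1,219,664
Award plus costs: €3,049,160 + €1,219,664 = €4,268,824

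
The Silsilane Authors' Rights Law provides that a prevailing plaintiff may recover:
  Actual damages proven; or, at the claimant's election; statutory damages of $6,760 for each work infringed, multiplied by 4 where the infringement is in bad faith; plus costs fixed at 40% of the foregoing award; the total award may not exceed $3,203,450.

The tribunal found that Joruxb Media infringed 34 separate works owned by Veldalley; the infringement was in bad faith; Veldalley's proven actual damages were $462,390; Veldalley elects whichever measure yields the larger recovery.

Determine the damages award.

Statutory damages: 34 × $6,760 = $229,840
Multiplied by 4: 4 × $229,840 = $919,360
Greater of actual damages ($462,390) or enhanced statutory damages ($919,360): $919,360
Costs: 40% of $919,360 = $367,744
Award plus costs: $919,360 + $367,744 = $1,287,104
Cap at $3,203,450: $1,287,104 is within the cap, no reduction.

Award: $1,287,104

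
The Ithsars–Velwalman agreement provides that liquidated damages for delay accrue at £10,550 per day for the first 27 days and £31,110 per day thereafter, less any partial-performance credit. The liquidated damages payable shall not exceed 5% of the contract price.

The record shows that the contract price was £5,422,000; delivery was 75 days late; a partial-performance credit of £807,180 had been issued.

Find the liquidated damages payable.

First 27 days: 27 × £10,550 = £284,850
Remaining days: (75 − 27) × £31,110 = £1,493,280
Accrued per-day damages: £284,850 + £1,493,280 = £1,778,130
Less partial-performance credit: £1,778,130 − £807,180 = £970,950
Cap: 5% of £5,422,000 = £271,100
Cap at £271,100: £970,950 exceeds the cap → £271,100

£271,100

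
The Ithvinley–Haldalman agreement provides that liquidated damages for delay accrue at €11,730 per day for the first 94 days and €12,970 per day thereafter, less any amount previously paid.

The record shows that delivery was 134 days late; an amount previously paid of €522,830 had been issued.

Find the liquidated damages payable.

€1,098,590

First 94 days: 94 × €11,730 = €1,102,620
Remaining days: (134 − 94) × €12,970 = €518,800
Accrued per-day damages: €1,102,620 + €518,800 = €1,621,420
Less amount previously paid: €1,621,420 − €522,830 = €1,098,590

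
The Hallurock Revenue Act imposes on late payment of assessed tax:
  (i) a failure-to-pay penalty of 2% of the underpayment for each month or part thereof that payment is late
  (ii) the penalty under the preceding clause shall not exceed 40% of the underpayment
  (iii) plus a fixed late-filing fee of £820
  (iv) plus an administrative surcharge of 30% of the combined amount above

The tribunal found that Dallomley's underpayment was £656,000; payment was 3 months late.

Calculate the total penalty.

Accrued rate: 2% × 3 = 6%, capped at 40% → 6%
Failure-to-pay penalty: 6% of £656,000 = £39,360
Penalty before surcharge: £39,360 + £820 = £40,180
Administrative surcharge: 30% of £40,180 = £12,054
Total penalty: £40,180 + £12,054 = £52,234

£52,234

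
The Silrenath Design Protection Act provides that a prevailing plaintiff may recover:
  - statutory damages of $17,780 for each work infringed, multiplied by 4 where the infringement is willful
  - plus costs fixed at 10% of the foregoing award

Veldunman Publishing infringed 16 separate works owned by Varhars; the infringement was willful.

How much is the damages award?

Statutory damages: 16 × $17,780 = $284,480
Multiplied by 4: 4 × $284,480 = $1,137,920
Costs: 10% of $1,137,920 = $113,792
Award plus costs: $1,137,920 + $113,792 = $1,251,712

$1,251,712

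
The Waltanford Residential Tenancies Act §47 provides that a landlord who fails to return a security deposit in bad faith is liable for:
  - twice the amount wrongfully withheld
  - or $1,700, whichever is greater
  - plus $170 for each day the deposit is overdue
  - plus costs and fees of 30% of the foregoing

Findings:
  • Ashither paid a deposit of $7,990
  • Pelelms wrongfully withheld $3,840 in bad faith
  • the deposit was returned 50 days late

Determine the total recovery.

$21,034

Doubled: 2 × $3,840 = $7,680
Minimum $1,700: $7,680 meets the minimum, no increase.
Late-return penalty: 50 × $170 = $8,500
Damages plus late penalty: $7,680 + $8,500 = $16,180
Costs and fees: 30% of $16,180 = $4,854
Total recovery: $16,180 + $4,854 = $21,034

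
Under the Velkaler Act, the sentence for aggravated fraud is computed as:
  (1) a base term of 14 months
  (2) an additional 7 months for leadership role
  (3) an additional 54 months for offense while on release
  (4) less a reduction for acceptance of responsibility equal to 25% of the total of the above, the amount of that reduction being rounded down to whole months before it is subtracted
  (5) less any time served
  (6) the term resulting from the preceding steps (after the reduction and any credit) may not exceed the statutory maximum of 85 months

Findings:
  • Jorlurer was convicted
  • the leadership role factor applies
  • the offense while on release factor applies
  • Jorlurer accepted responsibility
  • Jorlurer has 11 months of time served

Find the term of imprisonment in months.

46 months

Leadership role enhancement: +7 months
Offense while on release enhancement: +54 months
Adjusted term: 14 months + 7 months + 54 months = 75 months
Acceptance of responsibility reduction: 25% of 75 months = 18 months (rounded down)
After reduction: 75 − 18 = 57 months
Less time served: 57 months − 11 months = 46 months
Cap at 85 months: 46 months is within the cap, no reduction.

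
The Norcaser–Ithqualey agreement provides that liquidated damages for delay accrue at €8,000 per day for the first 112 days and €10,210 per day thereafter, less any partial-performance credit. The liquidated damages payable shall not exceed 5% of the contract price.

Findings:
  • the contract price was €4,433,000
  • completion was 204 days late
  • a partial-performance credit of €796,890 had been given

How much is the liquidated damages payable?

First 112 days: 112 × €8,000 = €896,000
Remaining days: (204 − 112) × €10,210 = €939,320
Accrued per-day damages: €896,000 + €939,320 = €1,835,320
Less partial-performance credit: €1,835,320 − €796,890 = €1,038,430
Cap: 5% of €4,433,000 = €221,650
Cap at €221,650: €1,038,430 exceeds the cap → €221,650

Liquidated damages: €221,650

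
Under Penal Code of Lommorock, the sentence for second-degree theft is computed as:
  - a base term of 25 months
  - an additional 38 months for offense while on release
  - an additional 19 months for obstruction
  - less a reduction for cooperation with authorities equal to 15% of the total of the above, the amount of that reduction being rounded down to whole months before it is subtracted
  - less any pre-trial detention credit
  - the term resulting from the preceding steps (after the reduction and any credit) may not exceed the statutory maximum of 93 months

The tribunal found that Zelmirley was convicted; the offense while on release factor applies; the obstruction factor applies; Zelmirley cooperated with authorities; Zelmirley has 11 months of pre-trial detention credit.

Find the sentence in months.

Offense while on release enhancement: +38 months
Obstruction enhancement: +19 months
Adjusted term: 25 months + 38 months + 19 months = 82 months
Cooperation with authorities reduction: 15% of 82 months = 12 months (rounded down)
After reduction: 82 − 12 = 70 months
Less pre-trial detention credit: 70 months − 11 months = 59 months
Cap at 93 months: 59 months is within the cap, no reduction.

59 months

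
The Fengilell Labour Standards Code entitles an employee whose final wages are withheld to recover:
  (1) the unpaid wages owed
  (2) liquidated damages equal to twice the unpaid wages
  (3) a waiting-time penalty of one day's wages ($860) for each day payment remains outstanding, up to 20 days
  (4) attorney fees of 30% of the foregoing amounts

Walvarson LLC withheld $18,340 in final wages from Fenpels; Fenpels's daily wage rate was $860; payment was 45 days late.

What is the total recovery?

Doubled: 2 × $18,340 = $36,680
Penalty days: min(45, 20) = 20
Waiting-time penalty: 20 × $860 = $17,200
Subtotal: $18,340 + $36,680 + $17,200 = $72,220
Attorney fees: 30% of $72,220 = $21,666
Total award: $72,220 + $21,666 = $93,886

$93,886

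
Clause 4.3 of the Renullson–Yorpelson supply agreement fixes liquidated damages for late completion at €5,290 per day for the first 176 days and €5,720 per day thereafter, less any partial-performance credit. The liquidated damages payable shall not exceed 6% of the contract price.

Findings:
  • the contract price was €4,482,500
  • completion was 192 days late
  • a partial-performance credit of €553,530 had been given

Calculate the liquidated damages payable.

First 176 days: 176 × €5,290 = €931,040
Remaining days: (192 − 176) × €5,720 = €91,520
Accrued per-day damages: €931,040 + €91,520 = €1,022,560
Less partial-performance credit: €1,022,560 − €553,530 = €469,030
Cap: 6% of €4,482,500 = €268,950
Cap at €268,950: €469,030 exceeds the cap → €268,950

Liquidated damages: €268,950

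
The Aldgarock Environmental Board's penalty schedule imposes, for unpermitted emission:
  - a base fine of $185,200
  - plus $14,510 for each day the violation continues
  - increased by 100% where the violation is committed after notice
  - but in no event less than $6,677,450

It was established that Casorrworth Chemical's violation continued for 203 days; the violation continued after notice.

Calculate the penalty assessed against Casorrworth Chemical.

Per-day component: 203 × $14,510 = $2,945,530
Base plus per-day: $185,200 + $2,945,530 = $3,130,730
Enhancement: 100% of $3,130,730 = $3,130,730
Enhanced fine: $3,130,730 + $3,130,730 = $6,261,460
Minimum $6,677,450: $6,261,460 is below the minimum → $6,677,450

$6,677,450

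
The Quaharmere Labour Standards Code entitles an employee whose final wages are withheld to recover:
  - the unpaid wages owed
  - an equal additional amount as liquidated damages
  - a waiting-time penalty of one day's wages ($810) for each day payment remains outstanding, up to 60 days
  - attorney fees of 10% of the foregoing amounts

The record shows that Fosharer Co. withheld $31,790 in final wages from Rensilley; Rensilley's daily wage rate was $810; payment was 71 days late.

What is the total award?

$123,398

Liquidated damages (equal amount): $31,790
Penalty days: min(71, 60) = 60
Waiting-time penalty: 60 × $810 = $48,600
Subtotal: $31,790 + $31,790 + $48,600 = $112,180
Attorney fees: 10% of $112,180 = $11,218
Total award: $112,180 + $11,218 = $123,398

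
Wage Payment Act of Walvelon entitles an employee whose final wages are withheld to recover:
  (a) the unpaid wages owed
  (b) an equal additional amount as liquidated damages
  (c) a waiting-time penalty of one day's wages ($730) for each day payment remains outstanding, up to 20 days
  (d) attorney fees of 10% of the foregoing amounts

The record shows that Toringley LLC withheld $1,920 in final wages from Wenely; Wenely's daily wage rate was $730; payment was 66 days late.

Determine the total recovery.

$20,284

Liquidated damages (equal amount): $1,920
Penalty days: min(66, 20) = 20
Waiting-time penalty: 20 × $730 = $14,600
Subtotal: $1,920 + $1,920 + $14,600 = $18,440
Attorney fees: 10% of $18,440 = $1,844
Total award: $18,440 + $1,844 = $20,284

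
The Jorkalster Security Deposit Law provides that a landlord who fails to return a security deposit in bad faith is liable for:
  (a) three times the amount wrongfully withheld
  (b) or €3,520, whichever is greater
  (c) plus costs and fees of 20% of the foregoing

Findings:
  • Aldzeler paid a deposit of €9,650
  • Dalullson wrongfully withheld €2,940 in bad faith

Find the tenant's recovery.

Trebled: 3 × €2,940 = €8,820
Minimum €3,520: €8,820 meets the minimum, no increase.
Costs and fees: 20% of €8,820 = €1,764
Total recovery: €8,820 + €1,764 = €10,584

Recovery: €10,584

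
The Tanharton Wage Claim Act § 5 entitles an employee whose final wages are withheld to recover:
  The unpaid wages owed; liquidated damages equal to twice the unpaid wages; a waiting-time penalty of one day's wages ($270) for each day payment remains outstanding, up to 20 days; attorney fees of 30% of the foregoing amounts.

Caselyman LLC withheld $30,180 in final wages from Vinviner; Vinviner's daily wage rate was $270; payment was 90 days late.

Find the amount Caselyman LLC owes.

Doubled: 2 × $30,180 = $60,360
Penalty days: min(90, 20) = 20
Waiting-time penalty: 20 × $270 = $5,400
Subtotal: $30,180 + $60,360 + $5,400 = $95,940
Attorney fees: 30% of $95,940 = $28,782
Total award: $95,940 + $28,782 = $124,722

Total award: $124,722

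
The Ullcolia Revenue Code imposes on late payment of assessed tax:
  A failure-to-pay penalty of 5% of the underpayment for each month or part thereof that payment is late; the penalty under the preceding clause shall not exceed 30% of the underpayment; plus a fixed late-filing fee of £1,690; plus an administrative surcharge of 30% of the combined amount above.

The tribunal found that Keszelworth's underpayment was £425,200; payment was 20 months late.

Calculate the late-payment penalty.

£168,025

Accrued rate: 5% × 20 = 100%, capped at 30% → 30%
Failure-to-pay penalty: 30% of £425,200 = £127,560
Penalty before surcharge: £127,560 + £1,690 = £129,250
Administrative surcharge: 30% of £129,250 = £38,775
Total penalty: £129,250 + £38,775 = £168,025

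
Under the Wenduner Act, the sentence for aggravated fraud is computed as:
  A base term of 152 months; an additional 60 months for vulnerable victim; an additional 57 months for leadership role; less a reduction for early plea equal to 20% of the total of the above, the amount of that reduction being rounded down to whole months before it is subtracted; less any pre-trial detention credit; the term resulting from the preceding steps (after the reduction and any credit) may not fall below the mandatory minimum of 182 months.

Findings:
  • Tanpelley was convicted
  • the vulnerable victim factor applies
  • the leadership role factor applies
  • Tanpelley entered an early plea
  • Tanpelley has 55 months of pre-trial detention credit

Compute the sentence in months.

182 months

Vulnerable victim enhancement: +60 months
Leadership role enhancement: +57 months
Adjusted term: 152 months + 60 months + 57 months = 269 months
Early plea reduction: 20% of 269 months = 53 months (rounded down)
After reduction: 269 − 53 = 216 months
Less pre-trial detention credit: 216 months − 55 months = 161 months
Minimum 182 months: 161 months is below the minimum → 182 months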